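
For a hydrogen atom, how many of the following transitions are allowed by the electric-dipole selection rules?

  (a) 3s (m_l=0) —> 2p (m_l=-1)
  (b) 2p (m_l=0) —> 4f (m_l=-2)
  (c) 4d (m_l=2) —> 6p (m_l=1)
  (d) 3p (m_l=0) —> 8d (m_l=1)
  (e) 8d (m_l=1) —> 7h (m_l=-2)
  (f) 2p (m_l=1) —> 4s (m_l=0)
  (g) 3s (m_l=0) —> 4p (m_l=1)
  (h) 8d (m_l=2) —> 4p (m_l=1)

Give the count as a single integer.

(a) allowed
(b) forbidden — Δl = +2 (E1 requires Δl = ±1); Δm_l = -2 (E1 requires Δm_l = 0, ±1)
(c) allowed
(d) allowed
(e) forbidden — Δl = +3 (E1 requires Δl = ±1); Δm_l = -3 (E1 requires Δm_l = 0, ±1)
(f) allowed
(g) allowed
(h) allowed
Total allowed: 6 of 8.

6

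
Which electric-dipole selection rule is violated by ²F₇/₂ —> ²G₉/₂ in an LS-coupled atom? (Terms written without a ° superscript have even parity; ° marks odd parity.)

Initial level: S=1/2, L=3, J=7/2, parity even. Final level: S=1/2, L=4, J=9/2, parity even.
Parity must change: even → even — violated.
ΔS = 0: S: 1/2 → 1/2 — satisfied.
ΔJ = 0, ±1 (not J=0↔0): J: 7/2 → 9/2, ΔJ = +1 — satisfied.
ΔL = 0, ±1 (not L=0↔0): L: 3 → 4, ΔL = +1 — satisfied.

parity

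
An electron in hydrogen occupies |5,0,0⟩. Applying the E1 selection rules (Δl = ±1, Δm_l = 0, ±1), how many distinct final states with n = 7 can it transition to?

3

E1 requires Δl = ±1, so l_f ∈ {-1, 1}; with 0 ≤ l_f ≤ n_f−1 = 6, the allowed l_f values are {1}.
For l_f = 1: m_f ∈ {m_i−1, m_i, m_i+1} ∩ [−1, 1] = {-1, 0, 1} → 3 states.
Total: 3.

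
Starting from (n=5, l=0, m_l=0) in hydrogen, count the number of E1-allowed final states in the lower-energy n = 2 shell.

3

E1 requires Δl = ±1, so l_f ∈ {-1, 1}; with 0 ≤ l_f ≤ n_f−1 = 1, the allowed l_f values are {1}.
For l_f = 1: m_f ∈ {m_i−1, m_i, m_i+1} ∩ [−1, 1] = {-1, 0, 1} → 3 states.
Total: 3.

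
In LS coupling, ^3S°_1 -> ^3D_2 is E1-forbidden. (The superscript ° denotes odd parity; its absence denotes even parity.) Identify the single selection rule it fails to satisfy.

the ΔL = 0, ±1 rule

Reading off the term symbols: S 1→1, L 0→2, J 1→2, parity odd→even.
Parity must change: odd → even — ✓.
ΔL = 0, ±1 (not L=0↔0): L: 0 → 2, ΔL = +2 — ✗.
ΔS = 0: S: 1 → 1 — ✓.
ΔJ = 0, ±1 (not J=0↔0): J: 1 → 2, ΔJ = +1 — ✓.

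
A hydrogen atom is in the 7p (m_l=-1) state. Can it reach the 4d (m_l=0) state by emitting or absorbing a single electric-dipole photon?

Initial l = 1, final l = 2, so Δl = +1. E1 requires Δl = ±1: passes.
m_l: -1 → 0 (Δm_l = +1). |Δm_l| ≤ 1 passes.
All E1 selection rules are satisfied.

allowed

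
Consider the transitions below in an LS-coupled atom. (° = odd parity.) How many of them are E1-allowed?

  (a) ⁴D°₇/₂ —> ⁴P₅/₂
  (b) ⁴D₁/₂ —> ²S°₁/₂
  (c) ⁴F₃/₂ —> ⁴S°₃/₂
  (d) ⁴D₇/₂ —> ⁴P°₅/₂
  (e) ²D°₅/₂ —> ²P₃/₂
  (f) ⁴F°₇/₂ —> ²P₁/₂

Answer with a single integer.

(a) allowed
(b) forbidden (ΔS, ΔL fail)
(c) forbidden (ΔL fails)
(d) allowed
(e) allowed
(f) forbidden (ΔS, ΔL, ΔJ fail)
Total allowed: 3 of 6.

3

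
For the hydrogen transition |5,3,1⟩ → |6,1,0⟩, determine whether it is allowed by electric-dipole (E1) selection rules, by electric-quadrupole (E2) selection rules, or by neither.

Δl = 1 − 3 = -2; l_i + l_f = 4.
Δm_l = -1.
E1 (Δl = ±1, |Δm_l| ≤ 1): not satisfied.
E2 (Δl = 0,±2, l_i+l_f ≥ 2, |Δm_l| ≤ 2): satisfied.

E2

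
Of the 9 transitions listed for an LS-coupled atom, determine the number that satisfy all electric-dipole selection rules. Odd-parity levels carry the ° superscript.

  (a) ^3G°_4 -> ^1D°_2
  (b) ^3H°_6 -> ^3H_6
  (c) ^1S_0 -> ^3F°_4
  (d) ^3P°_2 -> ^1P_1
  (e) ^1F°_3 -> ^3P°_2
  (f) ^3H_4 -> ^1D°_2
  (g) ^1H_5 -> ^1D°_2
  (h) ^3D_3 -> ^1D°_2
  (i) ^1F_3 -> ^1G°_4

(a) forbidden (parity, ΔS, ΔL, ΔJ fail)
(b) allowed
(c) forbidden (ΔS, ΔL, ΔJ fail)
(d) forbidden (ΔS fails)
(e) forbidden (parity, ΔS, ΔL fail)
(f) forbidden (ΔS, ΔL, ΔJ fail)
(g) forbidden (ΔL, ΔJ fail)
(h) forbidden (ΔS fails)
(i) allowed
Total allowed: 2 of 9.

2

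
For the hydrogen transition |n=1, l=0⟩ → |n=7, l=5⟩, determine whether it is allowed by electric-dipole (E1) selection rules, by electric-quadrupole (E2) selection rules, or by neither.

neither

Δl = 5 − 0 = +5; l_i + l_f = 5.
E1 (Δl = ±1): not satisfied.
E2 (Δl = 0,±2, l_i+l_f ≥ 2): not satisfied.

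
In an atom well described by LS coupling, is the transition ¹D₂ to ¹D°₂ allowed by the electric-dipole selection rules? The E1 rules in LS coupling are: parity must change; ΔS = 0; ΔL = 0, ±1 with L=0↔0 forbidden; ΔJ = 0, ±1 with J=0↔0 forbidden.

Parity must change: even → odd — ok.
ΔS = 0: S: 0 → 0 — ok.
ΔL = 0, ±1 (not L=0↔0): L: 2 → 2, ΔL = +0 — ok.
ΔJ = 0, ±1 (not J=0↔0): J: 2 → 2, ΔJ = +0 — ok.
All four E1 rules are satisfied.

allowed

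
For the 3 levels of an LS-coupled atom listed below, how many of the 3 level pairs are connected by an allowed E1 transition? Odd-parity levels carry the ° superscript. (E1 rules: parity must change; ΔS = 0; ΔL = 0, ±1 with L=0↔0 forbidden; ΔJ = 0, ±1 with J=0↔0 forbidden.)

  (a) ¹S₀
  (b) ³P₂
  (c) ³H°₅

0

(a)–(b): forbidden (parity, ΔS, ΔJ).
(a)–(c): forbidden (ΔS, ΔL, ΔJ).
(b)–(c): forbidden (ΔL, ΔJ).
Allowed pairs: 0 of 3.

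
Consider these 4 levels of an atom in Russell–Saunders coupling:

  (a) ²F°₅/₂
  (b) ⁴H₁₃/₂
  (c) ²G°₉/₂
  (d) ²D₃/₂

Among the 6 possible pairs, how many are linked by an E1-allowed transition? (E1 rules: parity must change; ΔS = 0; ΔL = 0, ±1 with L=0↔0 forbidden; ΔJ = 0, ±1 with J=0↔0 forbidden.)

1

(a)–(b): forbidden (ΔS, ΔL, ΔJ).
(a)–(c): forbidden (parity, ΔJ).
(a)–(d): allowed.
(b)–(c): forbidden (ΔS, ΔJ).
(b)–(d): forbidden (parity, ΔS, ΔL, ΔJ).
(c)–(d): forbidden (ΔL, ΔJ).
Allowed pairs: 1 of 6.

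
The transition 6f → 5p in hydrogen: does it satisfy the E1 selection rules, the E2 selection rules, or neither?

Δl = 1 − 3 = -2; l_i + l_f = 4.
E1 (Δl = ±1): not satisfied.
E2 (Δl = 0,±2, l_i+l_f ≥ 2): satisfied.

E2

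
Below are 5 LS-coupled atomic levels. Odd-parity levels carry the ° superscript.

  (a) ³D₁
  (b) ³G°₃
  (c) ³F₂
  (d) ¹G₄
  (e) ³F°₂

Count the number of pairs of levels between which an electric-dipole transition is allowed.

(a)–(b): forbidden (ΔL, ΔJ).
(a)–(c): forbidden (parity).
(a)–(d): forbidden (parity, ΔS, ΔL, ΔJ).
(a)–(e): allowed.
(b)–(c): allowed.
(b)–(d): forbidden (ΔS).
(b)–(e): forbidden (parity).
(c)–(d): forbidden (parity, ΔS, ΔJ).
(c)–(e): allowed.
(d)–(e): forbidden (ΔS, ΔJ).
Allowed pairs: 3 of 10.

3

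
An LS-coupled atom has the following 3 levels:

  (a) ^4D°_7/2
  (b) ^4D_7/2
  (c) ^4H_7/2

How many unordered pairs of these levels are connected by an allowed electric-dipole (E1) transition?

1

(a)–(b): allowed.
(a)–(c): forbidden (ΔL).
(b)–(c): forbidden (parity, ΔL).
Allowed pairs: 1 of 3.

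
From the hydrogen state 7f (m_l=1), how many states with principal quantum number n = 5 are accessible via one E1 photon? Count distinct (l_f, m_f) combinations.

E1 requires Δl = ±1, so l_f ∈ {2, 4}; with 0 ≤ l_f ≤ n_f−1 = 4, the allowed l_f values are {2, 4}.
For l_f = 2: m_f ∈ {m_i−1, m_i, m_i+1} ∩ [−2, 2] = {0, 1, 2} → 3 states.
For l_f = 4: m_f ∈ {m_i−1, m_i, m_i+1} ∩ [−4, 4] = {0, 1, 2} → 3 states.
Total: 6.

6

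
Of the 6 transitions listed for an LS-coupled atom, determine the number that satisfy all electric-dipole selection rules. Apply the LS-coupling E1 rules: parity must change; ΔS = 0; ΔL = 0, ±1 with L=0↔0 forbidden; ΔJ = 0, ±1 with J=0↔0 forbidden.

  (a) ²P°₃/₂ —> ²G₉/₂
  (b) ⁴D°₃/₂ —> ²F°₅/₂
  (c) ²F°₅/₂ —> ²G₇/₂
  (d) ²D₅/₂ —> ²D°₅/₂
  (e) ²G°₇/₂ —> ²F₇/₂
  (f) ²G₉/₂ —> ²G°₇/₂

(a) forbidden (ΔL, ΔJ fail)
(b) forbidden (parity, ΔS fail)
(c) allowed
(d) allowed
(e) allowed
(f) allowed
Total allowed: 4 of 6.

4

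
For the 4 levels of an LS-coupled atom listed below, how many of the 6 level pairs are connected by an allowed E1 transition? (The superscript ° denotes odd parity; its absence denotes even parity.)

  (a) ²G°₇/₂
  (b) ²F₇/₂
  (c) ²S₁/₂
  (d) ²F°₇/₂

2

(a)–(b): allowed.
(a)–(c): forbidden (ΔL, ΔJ).
(a)–(d): forbidden (parity).
(b)–(c): forbidden (parity, ΔL, ΔJ).
(b)–(d): allowed.
(c)–(d): forbidden (ΔL, ΔJ).
Allowed pairs: 2 of 6.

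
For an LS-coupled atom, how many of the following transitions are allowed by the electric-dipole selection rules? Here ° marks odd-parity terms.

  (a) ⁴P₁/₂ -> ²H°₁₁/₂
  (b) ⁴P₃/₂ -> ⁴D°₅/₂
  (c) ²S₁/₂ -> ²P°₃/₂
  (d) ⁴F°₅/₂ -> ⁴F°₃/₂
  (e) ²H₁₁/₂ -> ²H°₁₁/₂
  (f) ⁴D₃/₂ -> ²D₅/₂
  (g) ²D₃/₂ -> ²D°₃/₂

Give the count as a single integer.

(a) forbidden (ΔS, ΔL, ΔJ fail)
(b) allowed
(c) allowed
(d) forbidden (parity fails)
(e) allowed
(f) forbidden (parity, ΔS fail)
(g) allowed
Total allowed: 4 of 7.

4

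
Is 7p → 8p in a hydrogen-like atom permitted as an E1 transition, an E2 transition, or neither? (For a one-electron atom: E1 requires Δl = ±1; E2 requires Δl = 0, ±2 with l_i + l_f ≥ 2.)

E2

Δl = 1 − 1 = +0; l_i + l_f = 2.
E1 (Δl = ±1): not satisfied.
E2 (Δl = 0,±2, l_i+l_f ≥ 2): satisfied.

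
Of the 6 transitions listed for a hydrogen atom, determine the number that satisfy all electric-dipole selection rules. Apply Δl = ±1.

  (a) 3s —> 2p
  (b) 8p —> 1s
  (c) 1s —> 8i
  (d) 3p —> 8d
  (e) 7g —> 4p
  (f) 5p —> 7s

(a) allowed
(b) allowed
(c) forbidden — Δl = +6 (E1 requires Δl = ±1)
(d) allowed
(e) forbidden — Δl = -3 (E1 requires Δl = ±1)
(f) allowed
Total allowed: 4 of 6.

4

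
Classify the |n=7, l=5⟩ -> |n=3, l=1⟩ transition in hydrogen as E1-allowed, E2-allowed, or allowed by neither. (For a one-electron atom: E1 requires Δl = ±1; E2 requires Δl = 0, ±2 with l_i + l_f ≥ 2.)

Δl = 1 − 5 = -4; l_i + l_f = 6.
E1 (Δl = ±1): not satisfied.
E2 (Δl = 0,±2, l_i+l_f ≥ 2): not satisfied.

neither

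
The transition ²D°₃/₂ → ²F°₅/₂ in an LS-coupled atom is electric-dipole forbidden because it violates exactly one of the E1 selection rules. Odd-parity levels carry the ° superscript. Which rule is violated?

parity

Reading off the term symbols: S 1/2→1/2, L 2→3, J 3/2→5/2, parity odd→odd.
Parity must change: odd → odd — fails.
ΔS = 0: S: 1/2 → 1/2 — passes.
ΔL = 0, ±1 (not L=0↔0): L: 2 → 3, ΔL = +1 — passes.
ΔJ = 0, ±1 (not J=0↔0): J: 3/2 → 5/2, ΔJ = +1 — passes.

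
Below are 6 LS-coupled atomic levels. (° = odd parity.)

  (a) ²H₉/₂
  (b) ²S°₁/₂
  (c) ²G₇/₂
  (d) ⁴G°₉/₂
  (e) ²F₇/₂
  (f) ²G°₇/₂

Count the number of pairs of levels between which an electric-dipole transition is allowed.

3

(a)–(b): forbidden (ΔL, ΔJ).
(a)–(c): forbidden (parity).
(a)–(d): forbidden (ΔS).
(a)–(e): forbidden (parity, ΔL).
(a)–(f): allowed.
(b)–(c): forbidden (ΔL, ΔJ).
(b)–(d): forbidden (parity, ΔS, ΔL, ΔJ).
(b)–(e): forbidden (ΔL, ΔJ).
(b)–(f): forbidden (parity, ΔL, ΔJ).
(c)–(d): forbidden (ΔS).
(c)–(e): forbidden (parity).
(c)–(f): allowed.
(d)–(e): forbidden (ΔS).
(d)–(f): forbidden (parity, ΔS).
(e)–(f): allowed.
Allowed pairs: 3 of 15.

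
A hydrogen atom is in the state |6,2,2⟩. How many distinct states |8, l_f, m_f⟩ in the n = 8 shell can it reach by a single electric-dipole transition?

E1 requires Δl = ±1, so l_f ∈ {1, 3}; with 0 ≤ l_f ≤ n_f−1 = 7, the allowed l_f values are {1, 3}.
For l_f = 1: m_f ∈ {m_i−1, m_i, m_i+1} ∩ [−1, 1] = {1} → 1 state.
For l_f = 3: m_f ∈ {m_i−1, m_i, m_i+1} ∩ [−3, 3] = {1, 2, 3} → 3 states.
Total: 4.

4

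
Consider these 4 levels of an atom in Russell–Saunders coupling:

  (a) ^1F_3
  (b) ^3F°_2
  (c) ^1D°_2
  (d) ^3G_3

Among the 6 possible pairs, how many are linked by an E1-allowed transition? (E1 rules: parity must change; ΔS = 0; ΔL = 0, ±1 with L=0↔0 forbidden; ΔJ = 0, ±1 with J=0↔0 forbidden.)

(a)–(b): forbidden (ΔS).
(a)–(c): allowed.
(a)–(d): forbidden (parity, ΔS).
(b)–(c): forbidden (parity, ΔS).
(b)–(d): allowed.
(c)–(d): forbidden (ΔS, ΔL).
Allowed pairs: 2 of 6.

2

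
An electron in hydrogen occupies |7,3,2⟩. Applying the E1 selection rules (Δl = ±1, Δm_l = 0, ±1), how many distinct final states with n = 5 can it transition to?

E1 requires Δl = ±1, so l_f ∈ {2, 4}; with 0 ≤ l_f ≤ n_f−1 = 4, the allowed l_f values are {2, 4}.
For l_f = 2: m_f ∈ {m_i−1, m_i, m_i+1} ∩ [−2, 2] = {1, 2} → 2 states.
For l_f = 4: m_f ∈ {m_i−1, m_i, m_i+1} ∩ [−4, 4] = {1, 2, 3} → 3 states.
Total: 5.

5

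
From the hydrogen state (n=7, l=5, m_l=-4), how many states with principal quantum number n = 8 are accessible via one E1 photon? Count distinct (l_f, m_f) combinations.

5

E1 requires Δl = ±1, so l_f ∈ {4, 6}; with 0 ≤ l_f ≤ n_f−1 = 7, the allowed l_f values are {4, 6}.
For l_f = 4: m_f ∈ {m_i−1, m_i, m_i+1} ∩ [−4, 4] = {-4, -3} → 2 states.
For l_f = 6: m_f ∈ {m_i−1, m_i, m_i+1} ∩ [−6, 6] = {-5, -4, -3} → 3 states.
Total: 5.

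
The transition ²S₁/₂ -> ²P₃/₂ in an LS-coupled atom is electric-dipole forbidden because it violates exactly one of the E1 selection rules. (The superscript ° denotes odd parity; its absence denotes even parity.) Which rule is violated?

Initial level: S=1/2, L=0, J=1/2, parity even. Final level: S=1/2, L=1, J=3/2, parity even.
Parity must change: even → even — ✗.
ΔS = 0: S: 1/2 → 1/2 — ✓.
ΔJ = 0, ±1 (not J=0↔0): J: 1/2 → 3/2, ΔJ = +1 — ✓.
ΔL = 0, ±1 (not L=0↔0): L: 0 → 1, ΔL = +1 — ✓.

parity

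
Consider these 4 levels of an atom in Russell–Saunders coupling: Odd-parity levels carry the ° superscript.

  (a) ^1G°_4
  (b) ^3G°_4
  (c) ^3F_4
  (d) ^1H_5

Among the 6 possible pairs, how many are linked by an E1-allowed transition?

2

(a)–(b): forbidden (parity, ΔS).
(a)–(c): forbidden (ΔS).
(a)–(d): allowed.
(b)–(c): allowed.
(b)–(d): forbidden (ΔS).
(c)–(d): forbidden (parity, ΔS, ΔL).
Allowed pairs: 2 of 6.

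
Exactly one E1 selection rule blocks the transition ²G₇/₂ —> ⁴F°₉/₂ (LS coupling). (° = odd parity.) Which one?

ΔS = 0: S: 1/2 → 3/2 — violated.
Parity must change: even → odd — satisfied.
ΔL = 0, ±1 (not L=0↔0): L: 4 → 3, ΔL = -1 — satisfied.
ΔJ = 0, ±1 (not J=0↔0): J: 7/2 → 9/2, ΔJ = +1 — satisfied.

the ΔS = 0 rule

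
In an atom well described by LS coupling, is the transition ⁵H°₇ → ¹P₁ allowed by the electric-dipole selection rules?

forbidden

Initial level: S=2, L=5, J=7, parity odd. Final level: S=0, L=1, J=1, parity even.
ΔL = 0, ±1 (not L=0↔0): L: 5 → 1, ΔL = -4 — fails.
Parity must change: odd → even — passes.
ΔJ = 0, ±1 (not J=0↔0): J: 7 → 1, ΔJ = -6 — fails.
ΔS = 0: S: 2 → 0 — fails.
Rule(s) violated: ΔS, ΔL, ΔJ.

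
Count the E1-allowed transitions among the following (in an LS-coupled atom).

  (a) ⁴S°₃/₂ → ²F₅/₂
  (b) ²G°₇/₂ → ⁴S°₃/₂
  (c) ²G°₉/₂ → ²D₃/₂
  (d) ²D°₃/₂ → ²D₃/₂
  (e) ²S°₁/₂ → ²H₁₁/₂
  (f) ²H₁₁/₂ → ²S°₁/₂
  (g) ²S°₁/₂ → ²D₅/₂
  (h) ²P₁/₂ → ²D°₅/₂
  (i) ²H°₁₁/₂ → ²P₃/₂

(a) forbidden (ΔS, ΔL fail)
(b) forbidden (parity, ΔS, ΔL, ΔJ fail)
(c) forbidden (ΔL, ΔJ fail)
(d) allowed
(e) forbidden (ΔL, ΔJ fail)
(f) forbidden (ΔL, ΔJ fail)
(g) forbidden (ΔL, ΔJ fail)
(h) forbidden (ΔJ fails)
(i) forbidden (ΔL, ΔJ fail)
Total allowed: 1 of 9.

1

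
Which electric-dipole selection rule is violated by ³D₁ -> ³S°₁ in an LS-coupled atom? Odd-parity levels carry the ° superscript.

the ΔL = 0, ±1 rule

Initial level: S=1, L=2, J=1, parity even. Final level: S=1, L=0, J=1, parity odd.
Parity must change: even → odd — ok.
ΔL = 0, ±1 (not L=0↔0): L: 2 → 0, ΔL = -2 — fails.
ΔJ = 0, ±1 (not J=0↔0): J: 1 → 1, ΔJ = +0 — ok.
ΔS = 0: S: 1 → 1 — ok.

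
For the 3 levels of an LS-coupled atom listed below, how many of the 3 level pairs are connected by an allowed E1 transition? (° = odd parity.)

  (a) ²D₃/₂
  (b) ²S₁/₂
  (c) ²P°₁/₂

(a)–(b): forbidden (parity, ΔL).
(a)–(c): allowed.
(b)–(c): allowed.
Allowed pairs: 2 of 3.

2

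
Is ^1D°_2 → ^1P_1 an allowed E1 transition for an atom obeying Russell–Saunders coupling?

allowed

ΔJ = 0, ±1 (not J=0↔0): J: 2 → 1, ΔJ = -1 — ok.
ΔS = 0: S: 0 → 0 — ok.
Parity must change: odd → even — ok.
ΔL = 0, ±1 (not L=0↔0): L: 2 → 1, ΔL = -1 — ok.
All four E1 rules are satisfied.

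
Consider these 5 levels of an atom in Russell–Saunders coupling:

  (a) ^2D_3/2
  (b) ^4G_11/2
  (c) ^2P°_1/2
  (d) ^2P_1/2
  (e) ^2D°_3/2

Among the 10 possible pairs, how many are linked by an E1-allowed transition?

(a)–(b): forbidden (parity, ΔS, ΔL, ΔJ).
(a)–(c): allowed.
(a)–(d): forbidden (parity).
(a)–(e): allowed.
(b)–(c): forbidden (ΔS, ΔL, ΔJ).
(b)–(d): forbidden (parity, ΔS, ΔL, ΔJ).
(b)–(e): forbidden (ΔS, ΔL, ΔJ).
(c)–(d): allowed.
(c)–(e): forbidden (parity).
(d)–(e): allowed.
Allowed pairs: 4 of 10.

4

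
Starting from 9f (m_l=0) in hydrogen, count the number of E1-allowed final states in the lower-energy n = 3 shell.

E1 requires Δl = ±1, so l_f ∈ {2, 4}; with 0 ≤ l_f ≤ n_f−1 = 2, the allowed l_f values are {2}.
For l_f = 2: m_f ∈ {m_i−1, m_i, m_i+1} ∩ [−2, 2] = {-1, 0, 1} → 3 states.
Total: 3.

3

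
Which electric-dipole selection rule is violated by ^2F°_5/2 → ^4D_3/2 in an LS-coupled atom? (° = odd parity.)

Parity must change: odd → even — ok.
ΔS = 0: S: 1/2 → 3/2 — fails.
ΔL = 0, ±1 (not L=0↔0): L: 3 → 2, ΔL = -1 — ok.
ΔJ = 0, ±1 (not J=0↔0): J: 5/2 → 3/2, ΔJ = -1 — ok.

the ΔS = 0 rule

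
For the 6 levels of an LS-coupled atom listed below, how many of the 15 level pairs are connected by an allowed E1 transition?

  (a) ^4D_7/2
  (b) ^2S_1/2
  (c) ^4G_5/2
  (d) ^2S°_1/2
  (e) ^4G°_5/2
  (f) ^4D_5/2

(a)–(b): forbidden (parity, ΔS, ΔL, ΔJ).
(a)–(c): forbidden (parity, ΔL).
(a)–(d): forbidden (ΔS, ΔL, ΔJ).
(a)–(e): forbidden (ΔL).
(a)–(f): forbidden (parity).
(b)–(c): forbidden (parity, ΔS, ΔL, ΔJ).
(b)–(d): forbidden (ΔL).
(b)–(e): forbidden (ΔS, ΔL, ΔJ).
(b)–(f): forbidden (parity, ΔS, ΔL, ΔJ).
(c)–(d): forbidden (ΔS, ΔL, ΔJ).
(c)–(e): allowed.
(c)–(f): forbidden (parity, ΔL).
(d)–(e): forbidden (parity, ΔS, ΔL, ΔJ).
(d)–(f): forbidden (ΔS, ΔL, ΔJ).
(e)–(f): forbidden (ΔL).
Allowed pairs: 1 of 15.

1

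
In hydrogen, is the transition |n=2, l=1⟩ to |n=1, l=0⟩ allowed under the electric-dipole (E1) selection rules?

allowed

Initial l = 1, final l = 0, so Δl = -1. E1 requires Δl = ±1: passes.
All E1 selection rules are satisfied.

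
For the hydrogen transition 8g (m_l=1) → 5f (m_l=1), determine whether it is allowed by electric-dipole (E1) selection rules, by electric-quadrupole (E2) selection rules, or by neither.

E1

Δl = 3 − 4 = -1; l_i + l_f = 7.
Δm_l = +0.
E1 (Δl = ±1, |Δm_l| ≤ 1): satisfied.
E2 (Δl = 0,±2, l_i+l_f ≥ 2, |Δm_l| ≤ 2): not satisfied.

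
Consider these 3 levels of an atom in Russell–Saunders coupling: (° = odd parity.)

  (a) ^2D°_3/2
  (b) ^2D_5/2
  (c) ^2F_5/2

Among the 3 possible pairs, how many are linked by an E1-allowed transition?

(a)–(b): allowed.
(a)–(c): allowed.
(b)–(c): forbidden (parity).
Allowed pairs: 2 of 3.

2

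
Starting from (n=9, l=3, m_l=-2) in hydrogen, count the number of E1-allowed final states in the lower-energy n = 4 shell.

2

E1 requires Δl = ±1, so l_f ∈ {2, 4}; with 0 ≤ l_f ≤ n_f−1 = 3, the allowed l_f values are {2}.
For l_f = 2: m_f ∈ {m_i−1, m_i, m_i+1} ∩ [−2, 2] = {-2, -1} → 2 states.
Total: 2.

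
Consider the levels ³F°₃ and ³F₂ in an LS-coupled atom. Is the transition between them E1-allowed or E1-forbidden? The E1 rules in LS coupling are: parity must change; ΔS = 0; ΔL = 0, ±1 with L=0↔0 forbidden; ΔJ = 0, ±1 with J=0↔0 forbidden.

allowed

Initial level: S=1, L=3, J=3, parity odd. Final level: S=1, L=3, J=2, parity even.
Parity must change: odd → even — satisfied.
ΔS = 0: S: 1 → 1 — satisfied.
ΔL = 0, ±1 (not L=0↔0): L: 3 → 3, ΔL = +0 — satisfied.
ΔJ = 0, ±1 (not J=0↔0): J: 3 → 2, ΔJ = -1 — satisfied.
All four E1 rules are satisfied.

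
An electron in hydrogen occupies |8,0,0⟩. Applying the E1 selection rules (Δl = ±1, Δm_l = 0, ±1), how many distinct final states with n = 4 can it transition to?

E1 requires Δl = ±1, so l_f ∈ {-1, 1}; with 0 ≤ l_f ≤ n_f−1 = 3, the allowed l_f values are {1}.
For l_f = 1: m_f ∈ {m_i−1, m_i, m_i+1} ∩ [−1, 1] = {-1, 0, 1} → 3 states.
Total: 3.

3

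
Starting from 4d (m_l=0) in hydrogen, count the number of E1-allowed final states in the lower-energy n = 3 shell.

E1 requires Δl = ±1, so l_f ∈ {1, 3}; with 0 ≤ l_f ≤ n_f−1 = 2, the allowed l_f values are {1}.
For l_f = 1: m_f ∈ {m_i−1, m_i, m_i+1} ∩ [−1, 1] = {-1, 0, 1} → 3 states.
Total: 3.

3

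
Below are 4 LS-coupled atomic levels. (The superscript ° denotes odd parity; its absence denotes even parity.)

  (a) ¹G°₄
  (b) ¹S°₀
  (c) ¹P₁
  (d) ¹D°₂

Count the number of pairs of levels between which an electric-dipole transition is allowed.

2

(a)–(b): forbidden (parity, ΔL, ΔJ).
(a)–(c): forbidden (ΔL, ΔJ).
(a)–(d): forbidden (parity, ΔL, ΔJ).
(b)–(c): allowed.
(b)–(d): forbidden (parity, ΔL, ΔJ).
(c)–(d): allowed.
Allowed pairs: 2 of 6.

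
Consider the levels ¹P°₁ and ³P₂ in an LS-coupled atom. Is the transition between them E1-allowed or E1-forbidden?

forbidden

Reading off the term symbols: S 0→1, L 1→1, J 1→2, parity odd→even.
ΔJ = 0, ±1 (not J=0↔0): J: 1 → 2, ΔJ = +1 — passes.
ΔL = 0, ±1 (not L=0↔0): L: 1 → 1, ΔL = +0 — passes.
ΔS = 0: S: 0 → 1 — fails.
Parity must change: odd → even — passes.
Rule(s) violated: ΔS.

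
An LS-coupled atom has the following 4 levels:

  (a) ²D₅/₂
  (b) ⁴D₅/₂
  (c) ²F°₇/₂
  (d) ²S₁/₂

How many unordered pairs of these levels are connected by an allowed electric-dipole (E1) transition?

1

(a)–(b): forbidden (parity, ΔS).
(a)–(c): allowed.
(a)–(d): forbidden (parity, ΔL, ΔJ).
(b)–(c): forbidden (ΔS).
(b)–(d): forbidden (parity, ΔS, ΔL, ΔJ).
(c)–(d): forbidden (ΔL, ΔJ).
Allowed pairs: 1 of 6.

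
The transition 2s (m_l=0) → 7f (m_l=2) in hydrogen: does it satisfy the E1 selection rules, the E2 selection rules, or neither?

Δl = 3 − 0 = +3; l_i + l_f = 3.
Δm_l = +2.
E1 (Δl = ±1, |Δm_l| ≤ 1): not satisfied.
E2 (Δl = 0,±2, l_i+l_f ≥ 2, |Δm_l| ≤ 2): not satisfied.

neither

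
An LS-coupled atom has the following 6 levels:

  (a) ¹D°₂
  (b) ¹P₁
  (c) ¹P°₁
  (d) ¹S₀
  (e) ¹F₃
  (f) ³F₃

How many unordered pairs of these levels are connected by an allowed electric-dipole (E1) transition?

4

(a)–(b): allowed.
(a)–(c): forbidden (parity).
(a)–(d): forbidden (ΔL, ΔJ).
(a)–(e): allowed.
(a)–(f): forbidden (ΔS).
(b)–(c): allowed.
(b)–(d): forbidden (parity).
(b)–(e): forbidden (parity, ΔL, ΔJ).
(b)–(f): forbidden (parity, ΔS, ΔL, ΔJ).
(c)–(d): allowed.
(c)–(e): forbidden (ΔL, ΔJ).
(c)–(f): forbidden (ΔS, ΔL, ΔJ).
(d)–(e): forbidden (parity, ΔL, ΔJ).
(d)–(f): forbidden (parity, ΔS, ΔL, ΔJ).
(e)–(f): forbidden (parity, ΔS).
Allowed pairs: 4 of 15.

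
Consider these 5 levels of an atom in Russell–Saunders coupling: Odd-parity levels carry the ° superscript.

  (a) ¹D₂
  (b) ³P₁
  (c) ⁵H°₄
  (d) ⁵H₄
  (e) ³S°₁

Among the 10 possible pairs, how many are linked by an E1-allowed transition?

2

(a)–(b): forbidden (parity, ΔS).
(a)–(c): forbidden (ΔS, ΔL, ΔJ).
(a)–(d): forbidden (parity, ΔS, ΔL, ΔJ).
(a)–(e): forbidden (ΔS, ΔL).
(b)–(c): forbidden (ΔS, ΔL, ΔJ).
(b)–(d): forbidden (parity, ΔS, ΔL, ΔJ).
(b)–(e): allowed.
(c)–(d): allowed.
(c)–(e): forbidden (parity, ΔS, ΔL, ΔJ).
(d)–(e): forbidden (ΔS, ΔL, ΔJ).
Allowed pairs: 2 of 10.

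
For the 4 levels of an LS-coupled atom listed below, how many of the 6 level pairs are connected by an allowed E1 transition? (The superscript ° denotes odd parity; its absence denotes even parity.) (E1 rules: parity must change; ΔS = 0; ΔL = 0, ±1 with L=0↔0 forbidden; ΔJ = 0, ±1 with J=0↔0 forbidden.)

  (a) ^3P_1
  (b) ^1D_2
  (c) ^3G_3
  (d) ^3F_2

(a)–(b): forbidden (parity, ΔS).
(a)–(c): forbidden (parity, ΔL, ΔJ).
(a)–(d): forbidden (parity, ΔL).
(b)–(c): forbidden (parity, ΔS, ΔL).
(b)–(d): forbidden (parity, ΔS).
(c)–(d): forbidden (parity).
Allowed pairs: 0 of 6.

0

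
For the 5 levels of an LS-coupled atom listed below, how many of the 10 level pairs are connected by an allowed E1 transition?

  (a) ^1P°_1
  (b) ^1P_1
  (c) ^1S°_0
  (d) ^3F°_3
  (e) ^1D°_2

3

(a)–(b): allowed.
(a)–(c): forbidden (parity).
(a)–(d): forbidden (parity, ΔS, ΔL, ΔJ).
(a)–(e): forbidden (parity).
(b)–(c): allowed.
(b)–(d): forbidden (ΔS, ΔL, ΔJ).
(b)–(e): allowed.
(c)–(d): forbidden (parity, ΔS, ΔL, ΔJ).
(c)–(e): forbidden (parity, ΔL, ΔJ).
(d)–(e): forbidden (parity, ΔS).
Allowed pairs: 3 of 10.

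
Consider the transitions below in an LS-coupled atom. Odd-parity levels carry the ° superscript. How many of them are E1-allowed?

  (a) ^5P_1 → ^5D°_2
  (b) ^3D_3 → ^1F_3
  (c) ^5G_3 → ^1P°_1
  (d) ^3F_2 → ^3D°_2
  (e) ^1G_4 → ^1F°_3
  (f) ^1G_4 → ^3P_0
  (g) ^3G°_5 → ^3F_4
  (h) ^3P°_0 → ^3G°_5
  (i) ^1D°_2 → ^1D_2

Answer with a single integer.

(a) allowed
(b) forbidden (parity, ΔS fail)
(c) forbidden (ΔS, ΔL, ΔJ fail)
(d) allowed
(e) allowed
(f) forbidden (parity, ΔS, ΔL, ΔJ fail)
(g) allowed
(h) forbidden (parity, ΔL, ΔJ fail)
(i) allowed
Total allowed: 5 of 9.

5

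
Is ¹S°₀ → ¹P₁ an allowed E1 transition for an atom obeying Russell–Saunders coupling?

allowed

ΔJ = 0, ±1 (not J=0↔0): J: 0 → 1, ΔJ = +1 — ok.
ΔL = 0, ±1 (not L=0↔0): L: 0 → 1, ΔL = +1 — ok.
Parity must change: odd → even — ok.
ΔS = 0: S: 0 → 0 — ok.
All four E1 rules are satisfied.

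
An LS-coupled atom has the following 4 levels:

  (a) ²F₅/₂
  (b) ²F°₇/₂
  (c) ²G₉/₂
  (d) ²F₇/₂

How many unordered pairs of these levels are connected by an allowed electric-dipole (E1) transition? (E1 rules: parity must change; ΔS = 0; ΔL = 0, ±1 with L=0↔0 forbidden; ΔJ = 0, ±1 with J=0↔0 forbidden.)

(a)–(b): allowed.
(a)–(c): forbidden (parity, ΔJ).
(a)–(d): forbidden (parity).
(b)–(c): allowed.
(b)–(d): allowed.
(c)–(d): forbidden (parity).
Allowed pairs: 3 of 6.

3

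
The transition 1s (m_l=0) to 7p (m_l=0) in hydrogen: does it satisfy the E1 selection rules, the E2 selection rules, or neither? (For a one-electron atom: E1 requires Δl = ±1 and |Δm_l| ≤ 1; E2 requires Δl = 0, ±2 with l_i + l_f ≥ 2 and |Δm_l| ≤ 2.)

Δl = 1 − 0 = +1; l_i + l_f = 1.
Δm_l = +0.
E1 (Δl = ±1, |Δm_l| ≤ 1): satisfied.
E2 (Δl = 0,±2, l_i+l_f ≥ 2, |Δm_l| ≤ 2): not satisfied.

E1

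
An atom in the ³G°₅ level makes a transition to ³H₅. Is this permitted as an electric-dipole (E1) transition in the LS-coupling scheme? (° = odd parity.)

Initial level: S=1, L=4, J=5, parity odd. Final level: S=1, L=5, J=5, parity even.
Parity must change: odd → even — ✓.
ΔS = 0: S: 1 → 1 — ✓.
ΔL = 0, ±1 (not L=0↔0): L: 4 → 5, ΔL = +1 — ✓.
ΔJ = 0, ±1 (not J=0↔0): J: 5 → 5, ΔJ = +0 — ✓.
All four E1 rules are satisfied.

allowed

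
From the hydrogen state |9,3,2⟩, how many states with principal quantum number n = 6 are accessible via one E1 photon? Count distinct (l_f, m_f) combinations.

E1 requires Δl = ±1, so l_f ∈ {2, 4}; with 0 ≤ l_f ≤ n_f−1 = 5, the allowed l_f values are {2, 4}.
For l_f = 2: m_f ∈ {m_i−1, m_i, m_i+1} ∩ [−2, 2] = {1, 2} → 2 states.
For l_f = 4: m_f ∈ {m_i−1, m_i, m_i+1} ∩ [−4, 4] = {1, 2, 3} → 3 states.
Total: 5.

5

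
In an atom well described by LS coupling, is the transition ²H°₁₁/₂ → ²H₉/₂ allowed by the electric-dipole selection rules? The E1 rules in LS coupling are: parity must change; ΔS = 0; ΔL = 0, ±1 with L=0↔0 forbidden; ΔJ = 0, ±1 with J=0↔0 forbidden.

allowed

Initial level: S=1/2, L=5, J=11/2, parity odd. Final level: S=1/2, L=5, J=9/2, parity even.
ΔJ = 0, ±1 (not J=0↔0): J: 11/2 → 9/2, ΔJ = -1 — ok.
Parity must change: odd → even — ok.
ΔL = 0, ±1 (not L=0↔0): L: 5 → 5, ΔL = +0 — ok.
ΔS = 0: S: 1/2 → 1/2 — ok.
All four E1 rules are satisfied.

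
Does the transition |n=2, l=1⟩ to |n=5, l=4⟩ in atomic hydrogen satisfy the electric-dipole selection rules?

l: 1 → 4 (Δl = +3). Δl = ±1 ✗.
The transition is electric-dipole forbidden.

forbidden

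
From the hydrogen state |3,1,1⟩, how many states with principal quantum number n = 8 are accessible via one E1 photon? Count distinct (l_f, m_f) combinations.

4

E1 requires Δl = ±1, so l_f ∈ {0, 2}; with 0 ≤ l_f ≤ n_f−1 = 7, the allowed l_f values are {0, 2}.
For l_f = 0: m_f ∈ {m_i−1, m_i, m_i+1} ∩ [−0, 0] = {0} → 1 state.
For l_f = 2: m_f ∈ {m_i−1, m_i, m_i+1} ∩ [−2, 2] = {0, 1, 2} → 3 states.
Total: 4.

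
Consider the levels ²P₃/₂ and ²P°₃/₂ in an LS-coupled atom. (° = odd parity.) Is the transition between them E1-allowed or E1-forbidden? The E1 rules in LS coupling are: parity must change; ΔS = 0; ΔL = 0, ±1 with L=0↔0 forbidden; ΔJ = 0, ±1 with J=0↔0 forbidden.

Parity must change: even → odd — ok.
ΔS = 0: S: 1/2 → 1/2 — ok.
ΔL = 0, ±1 (not L=0↔0): L: 1 → 1, ΔL = +0 — ok.
ΔJ = 0, ±1 (not J=0↔0): J: 3/2 → 3/2, ΔJ = +0 — ok.
All four E1 rules are satisfied.

allowed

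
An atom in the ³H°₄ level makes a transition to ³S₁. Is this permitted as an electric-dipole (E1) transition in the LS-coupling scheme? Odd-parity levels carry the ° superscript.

ΔJ = 0, ±1 (not J=0↔0): J: 4 → 1, ΔJ = -3 — ✗.
ΔL = 0, ±1 (not L=0↔0): L: 5 → 0, ΔL = -5 — ✗.
ΔS = 0: S: 1 → 1 — ✓.
Parity must change: odd → even — ✓.
Rule(s) violated: ΔL, ΔJ.

forbidden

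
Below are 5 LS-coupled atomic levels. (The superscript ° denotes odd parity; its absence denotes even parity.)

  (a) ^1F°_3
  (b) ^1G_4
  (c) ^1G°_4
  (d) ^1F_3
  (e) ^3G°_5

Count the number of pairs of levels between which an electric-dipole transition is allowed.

(a)–(b): allowed.
(a)–(c): forbidden (parity).
(a)–(d): allowed.
(a)–(e): forbidden (parity, ΔS, ΔJ).
(b)–(c): allowed.
(b)–(d): forbidden (parity).
(b)–(e): forbidden (ΔS).
(c)–(d): allowed.
(c)–(e): forbidden (parity, ΔS).
(d)–(e): forbidden (ΔS, ΔJ).
Allowed pairs: 4 of 10.

4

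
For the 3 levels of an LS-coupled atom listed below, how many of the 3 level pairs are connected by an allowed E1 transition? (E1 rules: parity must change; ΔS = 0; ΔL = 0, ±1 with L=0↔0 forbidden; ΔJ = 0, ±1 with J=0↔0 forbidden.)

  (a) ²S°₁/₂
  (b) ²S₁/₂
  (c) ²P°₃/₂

(a)–(b): forbidden (ΔL).
(a)–(c): forbidden (parity).
(b)–(c): allowed.
Allowed pairs: 1 of 3.

1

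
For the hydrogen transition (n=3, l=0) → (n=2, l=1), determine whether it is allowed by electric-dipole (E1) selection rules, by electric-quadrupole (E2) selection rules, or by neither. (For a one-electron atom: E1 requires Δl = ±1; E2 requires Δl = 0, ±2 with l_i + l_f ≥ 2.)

Δl = 1 − 0 = +1; l_i + l_f = 1.
E1 (Δl = ±1): satisfied.
E2 (Δl = 0,±2, l_i+l_f ≥ 2): not satisfied.

E1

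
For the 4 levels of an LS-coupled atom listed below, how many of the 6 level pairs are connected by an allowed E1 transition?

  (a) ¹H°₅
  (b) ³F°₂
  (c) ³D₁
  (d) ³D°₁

(a)–(b): forbidden (parity, ΔS, ΔL, ΔJ).
(a)–(c): forbidden (ΔS, ΔL, ΔJ).
(a)–(d): forbidden (parity, ΔS, ΔL, ΔJ).
(b)–(c): allowed.
(b)–(d): forbidden (parity).
(c)–(d): allowed.
Allowed pairs: 2 of 6.

2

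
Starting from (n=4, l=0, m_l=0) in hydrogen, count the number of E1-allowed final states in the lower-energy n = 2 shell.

3

E1 requires Δl = ±1, so l_f ∈ {-1, 1}; with 0 ≤ l_f ≤ n_f−1 = 1, the allowed l_f values are {1}.
For l_f = 1: m_f ∈ {m_i−1, m_i, m_i+1} ∩ [−1, 1] = {-1, 0, 1} → 3 states.
Total: 3.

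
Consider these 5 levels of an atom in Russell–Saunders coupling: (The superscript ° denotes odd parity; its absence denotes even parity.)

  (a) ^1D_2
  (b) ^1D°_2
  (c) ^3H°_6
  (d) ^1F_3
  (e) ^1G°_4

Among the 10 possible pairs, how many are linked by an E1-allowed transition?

3

(a)–(b): allowed.
(a)–(c): forbidden (ΔS, ΔL, ΔJ).
(a)–(d): forbidden (parity).
(a)–(e): forbidden (ΔL, ΔJ).
(b)–(c): forbidden (parity, ΔS, ΔL, ΔJ).
(b)–(d): allowed.
(b)–(e): forbidden (parity, ΔL, ΔJ).
(c)–(d): forbidden (ΔS, ΔL, ΔJ).
(c)–(e): forbidden (parity, ΔS, ΔJ).
(d)–(e): allowed.
Allowed pairs: 3 of 10.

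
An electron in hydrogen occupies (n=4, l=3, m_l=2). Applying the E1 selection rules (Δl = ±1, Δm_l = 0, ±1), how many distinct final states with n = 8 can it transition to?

E1 requires Δl = ±1, so l_f ∈ {2, 4}; with 0 ≤ l_f ≤ n_f−1 = 7, the allowed l_f values are {2, 4}.
For l_f = 2: m_f ∈ {m_i−1, m_i, m_i+1} ∩ [−2, 2] = {1, 2} → 2 states.
For l_f = 4: m_f ∈ {m_i−1, m_i, m_i+1} ∩ [−4, 4] = {1, 2, 3} → 3 states.
Total: 5.

5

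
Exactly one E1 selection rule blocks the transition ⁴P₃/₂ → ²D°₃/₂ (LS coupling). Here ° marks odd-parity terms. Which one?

the ΔS = 0 rule

Initial level: S=3/2, L=1, J=3/2, parity even. Final level: S=1/2, L=2, J=3/2, parity odd.
ΔS = 0: S: 3/2 → 1/2 — violated.
Parity must change: even → odd — satisfied.
ΔL = 0, ±1 (not L=0↔0): L: 1 → 2, ΔL = +1 — satisfied.
ΔJ = 0, ±1 (not J=0↔0): J: 3/2 → 3/2, ΔJ = +0 — satisfied.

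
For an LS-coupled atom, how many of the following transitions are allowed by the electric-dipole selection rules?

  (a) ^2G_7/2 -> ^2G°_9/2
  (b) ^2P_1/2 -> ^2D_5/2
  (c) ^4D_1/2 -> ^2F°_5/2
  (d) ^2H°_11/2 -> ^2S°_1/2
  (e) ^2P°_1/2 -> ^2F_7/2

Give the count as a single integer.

1

(a) allowed
(b) forbidden (parity, ΔJ fail)
(c) forbidden (ΔS, ΔJ fail)
(d) forbidden (parity, ΔL, ΔJ fail)
(e) forbidden (ΔL, ΔJ fail)
Total allowed: 1 of 5.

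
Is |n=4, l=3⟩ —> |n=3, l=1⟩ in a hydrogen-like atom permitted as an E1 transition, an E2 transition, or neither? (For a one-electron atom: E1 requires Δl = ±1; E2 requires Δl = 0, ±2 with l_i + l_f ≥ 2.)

E2

Δl = 1 − 3 = -2; l_i + l_f = 4.
E1 (Δl = ±1): not satisfied.
E2 (Δl = 0,±2, l_i+l_f ≥ 2): satisfied.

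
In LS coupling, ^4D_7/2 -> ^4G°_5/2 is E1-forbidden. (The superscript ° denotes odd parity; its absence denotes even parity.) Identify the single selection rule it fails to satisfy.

Parity must change: even → odd — passes.
ΔS = 0: S: 3/2 → 3/2 — passes.
ΔL = 0, ±1 (not L=0↔0): L: 2 → 4, ΔL = +2 — fails.
ΔJ = 0, ±1 (not J=0↔0): J: 7/2 → 5/2, ΔJ = -1 — passes.

the ΔL = 0, ±1 rule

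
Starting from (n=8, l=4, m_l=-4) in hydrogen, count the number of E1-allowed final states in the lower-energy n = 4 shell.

E1 requires Δl = ±1, so l_f ∈ {3, 5}; with 0 ≤ l_f ≤ n_f−1 = 3, the allowed l_f values are {3}.
For l_f = 3: m_f ∈ {m_i−1, m_i, m_i+1} ∩ [−3, 3] = {-3} → 1 state.
Total: 1.

1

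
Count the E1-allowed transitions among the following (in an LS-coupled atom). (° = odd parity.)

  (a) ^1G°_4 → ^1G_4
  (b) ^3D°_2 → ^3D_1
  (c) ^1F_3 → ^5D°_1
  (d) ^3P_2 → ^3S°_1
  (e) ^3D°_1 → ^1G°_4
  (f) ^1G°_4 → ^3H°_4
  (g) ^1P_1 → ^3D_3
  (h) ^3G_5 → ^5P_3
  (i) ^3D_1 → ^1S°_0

3

(a) allowed
(b) allowed
(c) forbidden (ΔS, ΔJ fail)
(d) allowed
(e) forbidden (parity, ΔS, ΔL, ΔJ fail)
(f) forbidden (parity, ΔS fail)
(g) forbidden (parity, ΔS, ΔJ fail)
(h) forbidden (parity, ΔS, ΔL, ΔJ fail)
(i) forbidden (ΔS, ΔL fail)
Total allowed: 3 of 9.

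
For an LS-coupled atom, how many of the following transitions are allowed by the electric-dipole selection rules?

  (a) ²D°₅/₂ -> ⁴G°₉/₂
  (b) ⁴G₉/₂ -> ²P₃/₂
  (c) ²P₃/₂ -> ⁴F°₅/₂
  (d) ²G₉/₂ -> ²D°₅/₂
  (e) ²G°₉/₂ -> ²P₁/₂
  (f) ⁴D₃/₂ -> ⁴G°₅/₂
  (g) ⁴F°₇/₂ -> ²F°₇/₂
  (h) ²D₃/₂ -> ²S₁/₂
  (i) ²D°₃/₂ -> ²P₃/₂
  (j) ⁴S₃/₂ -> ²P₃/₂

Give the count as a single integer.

1

(a) forbidden (parity, ΔS, ΔL, ΔJ fail)
(b) forbidden (parity, ΔS, ΔL, ΔJ fail)
(c) forbidden (ΔS, ΔL fail)
(d) forbidden (ΔL, ΔJ fail)
(e) forbidden (ΔL, ΔJ fail)
(f) forbidden (ΔL fails)
(g) forbidden (parity, ΔS fail)
(h) forbidden (parity, ΔL fail)
(i) allowed
(j) forbidden (parity, ΔS fail)
Total allowed: 1 of 10.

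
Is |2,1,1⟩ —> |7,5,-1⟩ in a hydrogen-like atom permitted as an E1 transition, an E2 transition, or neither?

neither

Δl = 5 − 1 = +4; l_i + l_f = 6.
Δm_l = -2.
E1 (Δl = ±1, |Δm_l| ≤ 1): not satisfied.
E2 (Δl = 0,±2, l_i+l_f ≥ 2, |Δm_l| ≤ 2): not satisfied.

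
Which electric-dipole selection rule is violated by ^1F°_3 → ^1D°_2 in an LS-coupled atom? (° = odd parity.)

parity

Initial level: S=0, L=3, J=3, parity odd. Final level: S=0, L=2, J=2, parity odd.
ΔS = 0: S: 0 → 0 — passes.
ΔL = 0, ±1 (not L=0↔0): L: 3 → 2, ΔL = -1 — passes.
Parity must change: odd → odd — fails.
ΔJ = 0, ±1 (not J=0↔0): J: 3 → 2, ΔJ = -1 — passes.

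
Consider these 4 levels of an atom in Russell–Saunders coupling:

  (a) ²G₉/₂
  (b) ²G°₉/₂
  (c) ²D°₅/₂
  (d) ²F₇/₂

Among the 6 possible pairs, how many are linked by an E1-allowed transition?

(a)–(b): allowed.
(a)–(c): forbidden (ΔL, ΔJ).
(a)–(d): forbidden (parity).
(b)–(c): forbidden (parity, ΔL, ΔJ).
(b)–(d): allowed.
(c)–(d): allowed.
Allowed pairs: 3 of 6.

3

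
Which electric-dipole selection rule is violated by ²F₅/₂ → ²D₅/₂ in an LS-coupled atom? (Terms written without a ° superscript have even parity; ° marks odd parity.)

parity

Reading off the term symbols: S 1/2→1/2, L 3→2, J 5/2→5/2, parity even→even.
Parity must change: even → even — fails.
ΔS = 0: S: 1/2 → 1/2 — ok.
ΔL = 0, ±1 (not L=0↔0): L: 3 → 2, ΔL = -1 — ok.
ΔJ = 0, ±1 (not J=0↔0): J: 5/2 → 5/2, ΔJ = +0 — ok.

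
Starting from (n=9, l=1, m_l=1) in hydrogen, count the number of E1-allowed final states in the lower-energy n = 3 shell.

4

E1 requires Δl = ±1, so l_f ∈ {0, 2}; with 0 ≤ l_f ≤ n_f−1 = 2, the allowed l_f values are {0, 2}.
For l_f = 0: m_f ∈ {m_i−1, m_i, m_i+1} ∩ [−0, 0] = {0} → 1 state.
For l_f = 2: m_f ∈ {m_i−1, m_i, m_i+1} ∩ [−2, 2] = {0, 1, 2} → 3 states.
Total: 4.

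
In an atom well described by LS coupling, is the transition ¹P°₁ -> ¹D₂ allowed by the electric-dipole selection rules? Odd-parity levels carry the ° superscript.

allowed

Initial level: S=0, L=1, J=1, parity odd. Final level: S=0, L=2, J=2, parity even.
Parity must change: odd → even — satisfied.
ΔS = 0: S: 0 → 0 — satisfied.
ΔL = 0, ±1 (not L=0↔0): L: 1 → 2, ΔL = +1 — satisfied.
ΔJ = 0, ±1 (not J=0↔0): J: 1 → 2, ΔJ = +1 — satisfied.
All four E1 rules are satisfied.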